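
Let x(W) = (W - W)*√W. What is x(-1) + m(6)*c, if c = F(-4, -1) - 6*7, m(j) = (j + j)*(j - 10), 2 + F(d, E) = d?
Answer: 2304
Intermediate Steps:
F(d, E) = -2 + d
m(j) = 2*j*(-10 + j) (m(j) = (2*j)*(-10 + j) = 2*j*(-10 + j))
x(W) = 0 (x(W) = 0*√W = 0)
c = -48 (c = (-2 - 4) - 6*7 = -6 - 42 = -48)
x(-1) + m(6)*c = 0 + (2*6*(-10 + 6))*(-48) = 0 + (2*6*(-4))*(-48) = 0 - 48*(-48) = 0 + 2304 = 2304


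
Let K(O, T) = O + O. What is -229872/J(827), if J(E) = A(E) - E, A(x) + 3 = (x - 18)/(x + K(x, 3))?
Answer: 570312432/2058421 ≈ 277.06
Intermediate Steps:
K(O, T) = 2*O
A(x) = -3 + (-18 + x)/(3*x) (A(x) = -3 + (x - 18)/(x + 2*x) = -3 + (-18 + x)/((3*x)) = -3 + (-18 + x)*(1/(3*x)) = -3 + (-18 + x)/(3*x))
J(E) = -8/3 - E - 6/E (J(E) = (-8/3 - 6/E) - E = -8/3 - E - 6/E)
-229872/J(827) = -229872/(-8/3 - 1*827 - 6/827) = -229872/(-8/3 - 827 - 6*1/827) = -229872/(-8/3 - 827 - 6/827) = -229872/(-2058421/2481) = -229872*(-2481/2058421) = 570312432/2058421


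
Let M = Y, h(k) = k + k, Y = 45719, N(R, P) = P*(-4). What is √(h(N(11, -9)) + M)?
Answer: √45791 ≈ 213.99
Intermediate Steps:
N(R, P) = -4*P
h(k) = 2*k
M = 45719
√(h(N(11, -9)) + M) = √(2*(-4*(-9)) + 45719) = √(2*36 + 45719) = √(72 + 45719) = √45791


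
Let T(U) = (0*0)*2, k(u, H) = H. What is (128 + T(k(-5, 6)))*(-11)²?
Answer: 15488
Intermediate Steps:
T(U) = 0 (T(U) = 0*2 = 0)
(128 + T(k(-5, 6)))*(-11)² = (128 + 0)*(-11)² = 128*121 = 15488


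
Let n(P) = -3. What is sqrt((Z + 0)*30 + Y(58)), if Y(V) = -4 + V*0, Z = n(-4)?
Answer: I*sqrt(94) ≈ 9.6954*I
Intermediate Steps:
Z = -3
Y(V) = -4 (Y(V) = -4 + 0 = -4)
sqrt((Z + 0)*30 + Y(58)) = sqrt((-3 + 0)*30 - 4) = sqrt(-3*30 - 4) = sqrt(-90 - 4) = sqrt(-94) = I*sqrt(94)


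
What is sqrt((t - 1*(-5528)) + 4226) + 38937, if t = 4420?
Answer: 38937 + sqrt(14174) ≈ 39056.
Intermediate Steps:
sqrt((t - 1*(-5528)) + 4226) + 38937 = sqrt((4420 - 1*(-5528)) + 4226) + 38937 = sqrt((4420 + 5528) + 4226) + 38937 = sqrt(9948 + 4226) + 38937 = sqrt(14174) + 38937 = 38937 + sqrt(14174)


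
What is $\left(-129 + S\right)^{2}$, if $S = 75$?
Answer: $2916$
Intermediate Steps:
$\left(-129 + S\right)^{2} = \left(-129 + 75\right)^{2} = \left(-54\right)^{2} = 2916$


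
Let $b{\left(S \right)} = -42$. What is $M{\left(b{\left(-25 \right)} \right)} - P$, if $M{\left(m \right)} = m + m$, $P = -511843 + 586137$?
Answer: $-74378$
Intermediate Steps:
$P = 74294$
$M{\left(m \right)} = 2 m$
$M{\left(b{\left(-25 \right)} \right)} - P = 2 \left(-42\right) - 74294 = -84 - 74294 = -74378$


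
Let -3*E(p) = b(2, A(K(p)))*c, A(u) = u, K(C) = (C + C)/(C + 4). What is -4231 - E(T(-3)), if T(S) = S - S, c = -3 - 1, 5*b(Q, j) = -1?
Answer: -63461/15 ≈ -4230.7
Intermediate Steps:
K(C) = 2*C/(4 + C) (K(C) = (2*C)/(4 + C) = 2*C/(4 + C))
b(Q, j) = -⅕ (b(Q, j) = (⅕)*(-1) = -⅕)
c = -4
T(S) = 0
E(p) = -4/15 (E(p) = -(-1)*(-4)/15 = -⅓*⅘ = -4/15)
-4231 - E(T(-3)) = -4231 - 1*(-4/15) = -4231 + 4/15 = -63461/15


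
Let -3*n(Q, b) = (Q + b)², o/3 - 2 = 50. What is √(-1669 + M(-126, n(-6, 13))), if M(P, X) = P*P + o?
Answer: √14363 ≈ 119.85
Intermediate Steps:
o = 156 (o = 6 + 3*50 = 6 + 150 = 156)
n(Q, b) = -(Q + b)²/3
M(P, X) = 156 + P² (M(P, X) = P*P + 156 = P² + 156 = 156 + P²)
√(-1669 + M(-126, n(-6, 13))) = √(-1669 + (156 + (-126)²)) = √(-1669 + (156 + 15876)) = √(-1669 + 16032) = √14363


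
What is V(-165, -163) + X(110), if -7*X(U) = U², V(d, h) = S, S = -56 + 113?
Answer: -11701/7 ≈ -1671.6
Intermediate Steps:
S = 57
V(d, h) = 57
X(U) = -U²/7
V(-165, -163) + X(110) = 57 - ⅐*110² = 57 - ⅐*12100 = 57 - 12100/7 = -11701/7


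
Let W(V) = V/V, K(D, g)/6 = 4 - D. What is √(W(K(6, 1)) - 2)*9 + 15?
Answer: 15 + 9*I ≈ 15.0 + 9.0*I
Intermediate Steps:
K(D, g) = 24 - 6*D (K(D, g) = 6*(4 - D) = 24 - 6*D)
W(V) = 1
√(W(K(6, 1)) - 2)*9 + 15 = √(1 - 2)*9 + 15 = √(-1)*9 + 15 = I*9 + 15 = 9*I + 15 = 15 + 9*I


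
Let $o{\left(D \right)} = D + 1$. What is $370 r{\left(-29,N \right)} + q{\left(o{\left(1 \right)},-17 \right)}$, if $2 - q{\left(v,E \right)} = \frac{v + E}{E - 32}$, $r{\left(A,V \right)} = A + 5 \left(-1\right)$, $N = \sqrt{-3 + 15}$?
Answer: $- \frac{616337}{49} \approx -12578.0$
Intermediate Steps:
$N = 2 \sqrt{3}$ ($N = \sqrt{12} = 2 \sqrt{3} \approx 3.4641$)
$o{\left(D \right)} = 1 + D$
$r{\left(A,V \right)} = -5 + A$ ($r{\left(A,V \right)} = A - 5 = -5 + A$)
$q{\left(v,E \right)} = 2 - \frac{E + v}{-32 + E}$ ($q{\left(v,E \right)} = 2 - \frac{v + E}{E - 32} = 2 - \frac{E + v}{-32 + E}$)
$370 r{\left(-29,N \right)} + q{\left(o{\left(1 \right)},-17 \right)} = 370 \left(-5 - 29\right) + \frac{-64 - 17 - \left(1 + 1\right)}{-32 - 17} = 370 \left(-34\right) + \frac{-64 - 17 - 2}{-49} = -12580 - \frac{-64 - 17 - 2}{49} = -12580 - - \frac{83}{49} = -12580 + \frac{83}{49} = - \frac{616337}{49}$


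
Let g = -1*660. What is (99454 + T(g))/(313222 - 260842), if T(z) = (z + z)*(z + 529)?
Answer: 136187/26190 ≈ 5.2000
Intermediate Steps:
g = -660
T(z) = 2*z*(529 + z) (T(z) = (2*z)*(529 + z) = 2*z*(529 + z))
(99454 + T(g))/(313222 - 260842) = (99454 + 2*(-660)*(529 - 660))/(313222 - 260842) = (99454 + 2*(-660)*(-131))/52380 = (99454 + 172920)*(1/52380) = 272374*(1/52380) = 136187/26190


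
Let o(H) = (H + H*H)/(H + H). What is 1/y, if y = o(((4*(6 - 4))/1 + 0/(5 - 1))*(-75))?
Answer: -2/599 ≈ -0.0033389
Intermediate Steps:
o(H) = (H + H**2)/(2*H) (o(H) = (H + H**2)/((2*H)) = (H + H**2)*(1/(2*H)) = (H + H**2)/(2*H))
y = -599/2 (y = 1/2 + (((4*(6 - 4))/1 + 0/(5 - 1))*(-75))/2 = 1/2 + (((4*2)*1 + 0/4)*(-75))/2 = 1/2 + ((8*1 + 0*(1/4))*(-75))/2 = 1/2 + ((8 + 0)*(-75))/2 = 1/2 + (8*(-75))/2 = 1/2 + (1/2)*(-600) = 1/2 - 300 = -599/2 ≈ -299.50)
1/y = 1/(-599/2) = -2/599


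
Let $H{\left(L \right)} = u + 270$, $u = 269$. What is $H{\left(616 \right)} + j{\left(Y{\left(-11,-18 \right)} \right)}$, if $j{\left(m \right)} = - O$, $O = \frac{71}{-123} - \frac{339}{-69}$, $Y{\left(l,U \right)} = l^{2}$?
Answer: $\frac{1512565}{2829} \approx 534.66$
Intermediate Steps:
$H{\left(L \right)} = 539$ ($H{\left(L \right)} = 269 + 270 = 539$)
$O = \frac{12266}{2829}$ ($O = 71 \left(- \frac{1}{123}\right) - - \frac{113}{23} = - \frac{71}{123} + \frac{113}{23} = \frac{12266}{2829} \approx 4.3358$)
$j{\left(m \right)} = - \frac{12266}{2829}$ ($j{\left(m \right)} = \left(-1\right) \frac{12266}{2829} = - \frac{12266}{2829}$)
$H{\left(616 \right)} + j{\left(Y{\left(-11,-18 \right)} \right)} = 539 - \frac{12266}{2829} = \frac{1512565}{2829}$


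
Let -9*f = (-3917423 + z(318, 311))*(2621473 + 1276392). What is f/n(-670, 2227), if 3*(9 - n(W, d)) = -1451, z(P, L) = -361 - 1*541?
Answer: 15273101876125/4434 ≈ 3.4445e+9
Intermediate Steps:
z(P, L) = -902 (z(P, L) = -361 - 541 = -902)
n(W, d) = 1478/3 (n(W, d) = 9 - 1/3*(-1451) = 9 + 1451/3 = 1478/3)
f = 15273101876125/9 (f = -(-3917423 - 902)*(2621473 + 1276392)/9 = -(-3918325)*3897865/9 = -1/9*(-15273101876125) = 15273101876125/9 ≈ 1.6970e+12)
f/n(-670, 2227) = 15273101876125/(9*(1478/3)) = (15273101876125/9)*(3/1478) = 15273101876125/4434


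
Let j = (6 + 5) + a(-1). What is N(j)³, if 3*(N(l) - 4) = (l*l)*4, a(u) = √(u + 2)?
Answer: 7529536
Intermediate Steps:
a(u) = √(2 + u)
j = 12 (j = (6 + 5) + √(2 - 1) = 11 + √1 = 11 + 1 = 12)
N(l) = 4 + 4*l²/3 (N(l) = 4 + ((l*l)*4)/3 = 4 + (l²*4)/3 = 4 + (4*l²)/3 = 4 + 4*l²/3)
N(j)³ = (4 + (4/3)*12²)³ = (4 + (4/3)*144)³ = (4 + 192)³ = 196³ = 7529536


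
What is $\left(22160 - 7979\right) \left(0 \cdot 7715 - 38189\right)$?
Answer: $-541558209$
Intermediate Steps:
$\left(22160 - 7979\right) \left(0 \cdot 7715 - 38189\right) = 14181 \left(0 - 38189\right) = 14181 \left(-38189\right) = -541558209$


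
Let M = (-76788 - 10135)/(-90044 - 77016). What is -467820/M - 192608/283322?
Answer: -851644882177984/947199931 ≈ -8.9912e+5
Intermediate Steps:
M = 86923/167060 (M = -86923/(-167060) = -86923*(-1/167060) = 86923/167060 ≈ 0.52031)
-467820/M - 192608/283322 = -467820/86923/167060 - 192608/283322 = -467820*167060/86923 - 192608*1/283322 = -78154009200/86923 - 7408/10897 = -851644882177984/947199931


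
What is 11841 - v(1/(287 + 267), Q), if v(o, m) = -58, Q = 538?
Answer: 11899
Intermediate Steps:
11841 - v(1/(287 + 267), Q) = 11841 - 1*(-58) = 11841 + 58 = 11899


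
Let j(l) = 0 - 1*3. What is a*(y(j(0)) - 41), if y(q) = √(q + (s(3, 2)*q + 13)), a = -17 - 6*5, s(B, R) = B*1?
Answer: 1880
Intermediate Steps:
s(B, R) = B
j(l) = -3 (j(l) = 0 - 3 = -3)
a = -47 (a = -17 - 1*30 = -17 - 30 = -47)
y(q) = √(13 + 4*q) (y(q) = √(q + (3*q + 13)) = √(q + (13 + 3*q)) = √(13 + 4*q))
a*(y(j(0)) - 41) = -47*(√(13 + 4*(-3)) - 41) = -47*(√(13 - 12) - 41) = -47*(√1 - 41) = -47*(1 - 41) = -47*(-40) = 1880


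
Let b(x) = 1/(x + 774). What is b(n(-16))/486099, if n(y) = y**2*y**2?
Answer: 1/32233224690 ≈ 3.1024e-11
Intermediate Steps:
n(y) = y**4
b(x) = 1/(774 + x)
b(n(-16))/486099 = 1/((774 + (-16)**4)*486099) = (1/486099)/(774 + 65536) = (1/486099)/66310 = (1/66310)*(1/486099) = 1/32233224690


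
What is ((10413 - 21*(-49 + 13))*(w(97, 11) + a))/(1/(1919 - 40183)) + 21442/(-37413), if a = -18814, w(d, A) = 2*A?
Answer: 300469363165597694/37413 ≈ 8.0312e+12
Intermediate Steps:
((10413 - 21*(-49 + 13))*(w(97, 11) + a))/(1/(1919 - 40183)) + 21442/(-37413) = ((10413 - 21*(-49 + 13))*(2*11 - 18814))/(1/(1919 - 40183)) + 21442/(-37413) = ((10413 - 21*(-36))*(22 - 18814))/(1/(-38264)) + 21442*(-1/37413) = ((10413 + 756)*(-18792))/(-1/38264) - 21442/37413 = (11169*(-18792))*(-38264) - 21442/37413 = -209887848*(-38264) - 21442/37413 = 8031148615872 - 21442/37413 = 300469363165597694/37413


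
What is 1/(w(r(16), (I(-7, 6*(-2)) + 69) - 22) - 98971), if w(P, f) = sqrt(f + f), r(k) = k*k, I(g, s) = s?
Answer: -98971/9795258771 - sqrt(70)/9795258771 ≈ -1.0105e-5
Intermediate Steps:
r(k) = k**2
w(P, f) = sqrt(2)*sqrt(f) (w(P, f) = sqrt(2*f) = sqrt(2)*sqrt(f))
1/(w(r(16), (I(-7, 6*(-2)) + 69) - 22) - 98971) = 1/(sqrt(2)*sqrt((6*(-2) + 69) - 22) - 98971) = 1/(sqrt(2)*sqrt((-12 + 69) - 22) - 98971) = 1/(sqrt(2)*sqrt(57 - 22) - 98971) = 1/(sqrt(2)*sqrt(35) - 98971) = 1/(sqrt(70) - 98971) = 1/(-98971 + sqrt(70))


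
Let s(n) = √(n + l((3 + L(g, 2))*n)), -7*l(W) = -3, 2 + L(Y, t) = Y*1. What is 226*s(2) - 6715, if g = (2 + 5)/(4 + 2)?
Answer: -6715 + 226*√119/7 ≈ -6362.8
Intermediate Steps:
g = 7/6 ≈ 1.1667
L(Y, t) = -2 + Y (L(Y, t) = -2 + Y*1 = -2 + Y)
l(W) = 3/7 (l(W) = -⅐*(-3) = 3/7)
s(n) = √(3/7 + n) (s(n) = √(n + 3/7) = √(3/7 + n))
226*s(2) - 6715 = 226*(√(21 + 49*2)/7) - 6715 = 226*(√(21 + 98)/7) - 6715 = 226*(√119/7) - 6715 = 226*√119/7 - 6715 = -6715 + 226*√119/7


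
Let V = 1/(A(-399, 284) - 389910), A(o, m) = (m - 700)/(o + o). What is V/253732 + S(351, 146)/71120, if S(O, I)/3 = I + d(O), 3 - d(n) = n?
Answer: -747540243697407/87731125525894340 ≈ -0.0085208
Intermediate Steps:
d(n) = 3 - n
A(o, m) = (-700 + m)/(2*o) (A(o, m) = (-700 + m)/((2*o)) = (-700 + m)*(1/(2*o)) = (-700 + m)/(2*o))
S(O, I) = 9 - 3*O + 3*I (S(O, I) = 3*(I + (3 - O)) = 3*(3 + I - O) = 9 - 3*O + 3*I)
V = -399/155573882 (V = 1/((1/2)*(-700 + 284)/(-399) - 389910) = 1/((1/2)*(-1/399)*(-416) - 389910) = 1/(208/399 - 389910) = 1/(-155573882/399) = -399/155573882 ≈ -2.5647e-6)
V/253732 + S(351, 146)/71120 = -399/155573882/253732 + (9 - 3*351 + 3*146)/71120 = -399/155573882*1/253732 + (9 - 1053 + 438)*(1/71120) = -399/39474072227624 - 606*1/71120 = -399/39474072227624 - 303/35560 = -747540243697407/87731125525894340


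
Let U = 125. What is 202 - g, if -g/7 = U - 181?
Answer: -190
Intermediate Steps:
g = 392 (g = -7*(125 - 181) = -7*(-56) = 392)
202 - g = 202 - 1*392 = 202 - 392 = -190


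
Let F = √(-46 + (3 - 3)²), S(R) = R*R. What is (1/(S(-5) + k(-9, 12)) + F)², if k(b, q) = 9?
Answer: -53175/1156 + I*√46/17 ≈ -45.999 + 0.39896*I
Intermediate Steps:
S(R) = R²
F = I*√46 (F = √(-46 + 0²) = √(-46 + 0) = √(-46) = I*√46 ≈ 6.7823*I)
(1/(S(-5) + k(-9, 12)) + F)² = (1/((-5)² + 9) + I*√46)² = (1/(25 + 9) + I*√46)² = (1/34 + I*√46)²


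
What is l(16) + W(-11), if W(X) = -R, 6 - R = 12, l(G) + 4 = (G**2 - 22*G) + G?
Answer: -78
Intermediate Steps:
l(G) = -4 + G**2 - 21*G (l(G) = -4 + ((G**2 - 22*G) + G) = -4 + (G**2 - 21*G) = -4 + G**2 - 21*G)
R = -6 (R = 6 - 1*12 = 6 - 12 = -6)
W(X) = 6 (W(X) = -1*(-6) = 6)
l(16) + W(-11) = (-4 + 16**2 - 21*16) + 6 = (-4 + 256 - 336) + 6 = -84 + 6 = -78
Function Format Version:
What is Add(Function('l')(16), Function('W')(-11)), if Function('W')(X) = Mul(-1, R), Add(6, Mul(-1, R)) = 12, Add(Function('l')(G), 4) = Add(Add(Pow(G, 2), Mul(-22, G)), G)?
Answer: -78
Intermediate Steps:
Function('l')(G) = Add(-4, Pow(G, 2), Mul(-21, G)) (Function('l')(G) = Add(-4, Add(Add(Pow(G, 2), Mul(-22, G)), G)) = Add(-4, Add(Pow(G, 2), Mul(-21, G))) = Add(-4, Pow(G, 2), Mul(-21, G)))
R = -6 (R = Add(6, Mul(-1, 12)) = Add(6, -12) = -6)
Function('W')(X) = 6 (Function('W')(X) = Mul(-1, -6) = 6)
Add(Function('l')(16), Function('W')(-11)) = Add(Add(-4, Pow(16, 2), Mul(-21, 16)), 6) = Add(Add(-4, 256, -336), 6) = Add(-84, 6) = -78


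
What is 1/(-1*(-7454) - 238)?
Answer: 1/7216 ≈ 0.00013858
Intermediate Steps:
1/(-1*(-7454) - 238) = 1/(7454 - 238) = 1/7216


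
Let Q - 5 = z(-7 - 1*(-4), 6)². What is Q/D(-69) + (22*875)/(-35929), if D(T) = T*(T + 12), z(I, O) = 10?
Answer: -1262065/2479101 ≈ -0.50908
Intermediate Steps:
D(T) = T*(12 + T)
Q = 105 (Q = 5 + 10² = 5 + 100 = 105)
Q/D(-69) + (22*875)/(-35929) = 105/((-69*(12 - 69))) + (22*875)/(-35929) = 105/((-69*(-57))) + 19250*(-1/35929) = 105/3933 - 19250/35929 = 105*(1/3933) - 19250/35929 = 35/1311 - 19250/35929 = -1262065/2479101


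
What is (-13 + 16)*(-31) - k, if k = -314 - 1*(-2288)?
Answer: -2067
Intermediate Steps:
k = 1974 (k = -314 + 2288 = 1974)
(-13 + 16)*(-31) - k = (-13 + 16)*(-31) - 1*1974 = 3*(-31) - 1974 = -93 - 1974 = -2067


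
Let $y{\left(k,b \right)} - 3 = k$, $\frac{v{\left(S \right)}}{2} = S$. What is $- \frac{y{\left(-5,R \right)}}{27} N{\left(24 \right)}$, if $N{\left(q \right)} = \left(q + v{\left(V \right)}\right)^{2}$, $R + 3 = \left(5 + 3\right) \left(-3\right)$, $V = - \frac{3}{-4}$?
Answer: $\frac{289}{6} \approx 48.167$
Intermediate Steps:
$V = \frac{3}{4}$ ($V = \left(-3\right) \left(- \frac{1}{4}\right) = \frac{3}{4} \approx 0.75$)
$v{\left(S \right)} = 2 S$
$R = -27$ ($R = -3 + \left(5 + 3\right) \left(-3\right) = -3 + 8 \left(-3\right) = -3 - 24 = -27$)
$y{\left(k,b \right)} = 3 + k$
$N{\left(q \right)} = \left(\frac{3}{2} + q\right)^{2}$ ($N{\left(q \right)} = \left(q + 2 \cdot \frac{3}{4}\right)^{2} = \left(q + \frac{3}{2}\right)^{2} = \left(\frac{3}{2} + q\right)^{2}$)
$- \frac{y{\left(-5,R \right)}}{27} N{\left(24 \right)} = - \frac{3 - 5}{27} \frac{\left(3 + 2 \cdot 24\right)^{2}}{4} = - \left(-2\right) \frac{1}{27} \frac{\left(3 + 48\right)^{2}}{4} = - \frac{\left(-2\right) \frac{51^{2}}{4}}{27} = - \frac{\left(-2\right) \frac{1}{4} \cdot 2601}{27} = - \frac{\left(-2\right) 2601}{27 \cdot 4} = \left(-1\right) \left(- \frac{289}{6}\right) = \frac{289}{6}$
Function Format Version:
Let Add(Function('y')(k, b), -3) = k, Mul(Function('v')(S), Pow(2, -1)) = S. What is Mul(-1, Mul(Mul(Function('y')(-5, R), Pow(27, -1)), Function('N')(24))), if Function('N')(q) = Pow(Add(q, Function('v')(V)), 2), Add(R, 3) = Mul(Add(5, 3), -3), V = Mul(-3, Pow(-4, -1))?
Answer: Rational(289, 6) ≈ 48.167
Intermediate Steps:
V = Rational(3, 4) (V = Mul(-3, Rational(-1, 4)) = Rational(3, 4) ≈ 0.75000)
Function('v')(S) = Mul(2, S)
R = -27 (R = Add(-3, Mul(Add(5, 3), -3)) = Add(-3, Mul(8, -3)) = Add(-3, -24) = -27)
Function('y')(k, b) = Add(3, k)
Function('N')(q) = Pow(Add(Rational(3, 2), q), 2) (Function('N')(q) = Pow(Add(q, Mul(2, Rational(3, 4))), 2) = Pow(Add(q, Rational(3, 2)), 2) = Pow(Add(Rational(3, 2), q), 2))
Mul(-1, Mul(Mul(Function('y')(-5, R), Pow(27, -1)), Function('N')(24))) = Mul(-1, Mul(Mul(Add(3, -5), Pow(27, -1)), Mul(Rational(1, 4), Pow(Add(3, Mul(2, 24)), 2)))) = Mul(-1, Mul(Mul(-2, Rational(1, 27)), Mul(Rational(1, 4), Pow(Add(3, 48), 2)))) = Mul(-1, Mul(Rational(-2, 27), Mul(Rational(1, 4), Pow(51, 2)))) = Mul(-1, Mul(Rational(-2, 27), Mul(Rational(1, 4), 2601))) = Mul(-1, Mul(Rational(-2, 27), Rational(2601, 4))) = Mul(-1, Rational(-289, 6)) = Rational(289, 6)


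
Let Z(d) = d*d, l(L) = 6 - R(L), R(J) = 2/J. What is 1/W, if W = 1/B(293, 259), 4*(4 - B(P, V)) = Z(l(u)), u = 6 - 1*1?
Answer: -96/25 ≈ -3.8400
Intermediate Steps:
u = 5 (u = 6 - 1 = 5)
l(L) = 6 - 2/L
Z(d) = d²
B(P, V) = -96/25 (B(P, V) = 4 - (6 - 2/5)²/4 = 4 - (6 - 2*⅕)²/4 = 4 - (6 - ⅖)²/4 = 4 - (28/5)²/4 = 4 - ¼*784/25 = 4 - 196/25 = -96/25)
W = -25/96 (W = 1/(-96/25) = -25/96 ≈ -0.26042)
1/W = 1/(-25/96) = -96/25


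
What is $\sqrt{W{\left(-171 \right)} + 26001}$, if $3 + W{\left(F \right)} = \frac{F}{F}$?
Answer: $\sqrt{25999} \approx 161.24$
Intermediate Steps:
$W{\left(F \right)} = -2$ ($W{\left(F \right)} = -3 + \frac{F}{F} = -3 + 1 = -2$)
$\sqrt{W{\left(-171 \right)} + 26001} = \sqrt{-2 + 26001} = \sqrt{25999}$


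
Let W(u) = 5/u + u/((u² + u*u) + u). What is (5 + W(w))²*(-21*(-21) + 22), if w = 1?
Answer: 444943/9 ≈ 49438.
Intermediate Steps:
W(u) = 5/u + u/(u + 2*u²) (W(u) = 5/u + u/((u² + u²) + u) = 5/u + u/(2*u² + u) = 5/u + u/(u + 2*u²))
(5 + W(w))²*(-21*(-21) + 22) = (5 + (5 + 11*1)/(1*(1 + 2*1)))²*(-21*(-21) + 22) = (5 + 1*(5 + 11)/(1 + 2))²*(441 + 22) = (5 + 1*16/3)²*463 = (5 + 1*(⅓)*16)²*463 = (5 + 16/3)²*463 = (31/3)²*463 = (961/9)*463 = 444943/9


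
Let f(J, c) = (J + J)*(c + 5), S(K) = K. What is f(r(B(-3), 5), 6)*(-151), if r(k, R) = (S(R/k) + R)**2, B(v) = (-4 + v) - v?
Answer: -373725/8 ≈ -46716.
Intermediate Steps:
B(v) = -4
r(k, R) = (R + R/k)**2 (r(k, R) = (R/k + R)**2 = (R + R/k)**2)
f(J, c) = 2*J*(5 + c) (f(J, c) = (2*J)*(5 + c) = 2*J*(5 + c))
f(r(B(-3), 5), 6)*(-151) = (2*(5 + 5/(-4))**2*(5 + 6))*(-151) = (2*(5 + 5*(-1/4))**2*11)*(-151) = (2*(5 - 5/4)**2*11)*(-151) = (2*(15/4)**2*11)*(-151) = (2*(225/16)*11)*(-151) = (2475/8)*(-151) = -373725/8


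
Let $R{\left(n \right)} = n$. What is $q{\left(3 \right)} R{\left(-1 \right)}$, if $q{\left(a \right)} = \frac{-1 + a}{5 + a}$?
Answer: $- \frac{1}{4} \approx -0.25$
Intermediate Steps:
$q{\left(a \right)} = \frac{-1 + a}{5 + a}$
$q{\left(3 \right)} R{\left(-1 \right)} = \frac{-1 + 3}{5 + 3} \left(-1\right) = \frac{1}{8} \cdot 2 \left(-1\right) = \frac{1}{4} \left(-1\right) = - \frac{1}{4}$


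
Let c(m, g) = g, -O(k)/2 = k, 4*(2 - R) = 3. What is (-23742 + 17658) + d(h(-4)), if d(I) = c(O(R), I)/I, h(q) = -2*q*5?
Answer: -6083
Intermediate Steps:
R = 5/4 (R = 2 - ¼*3 = 2 - ¾ = 5/4 ≈ 1.2500)
O(k) = -2*k
h(q) = -10*q
d(I) = 1 (d(I) = I/I = 1)
(-23742 + 17658) + d(h(-4)) = (-23742 + 17658) + 1 = -6084 + 1 = -6083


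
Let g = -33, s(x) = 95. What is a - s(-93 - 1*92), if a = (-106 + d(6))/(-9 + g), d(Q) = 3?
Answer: -3887/42 ≈ -92.548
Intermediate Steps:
a = 103/42 (a = (-106 + 3)/(-9 - 33) = -103/(-42) = -1/42*(-103) = 103/42 ≈ 2.4524)
a - s(-93 - 1*92) = 103/42 - 1*95 = 103/42 - 95 = -3887/42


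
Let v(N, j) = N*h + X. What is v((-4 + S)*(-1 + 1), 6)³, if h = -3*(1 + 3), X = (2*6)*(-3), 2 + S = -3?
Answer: -46656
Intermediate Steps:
S = -5 (S = -2 - 3 = -5)
X = -36 (X = 12*(-3) = -36)
h = -12 (h = -3*4 = -12)
v(N, j) = -36 - 12*N (v(N, j) = N*(-12) - 36 = -12*N - 36 = -36 - 12*N)
v((-4 + S)*(-1 + 1), 6)³ = (-36 - 12*(-4 - 5)*(-1 + 1))³ = (-36 - (-108)*0)³ = (-36 - 12*0)³ = (-36 + 0)³ = (-36)³ = -46656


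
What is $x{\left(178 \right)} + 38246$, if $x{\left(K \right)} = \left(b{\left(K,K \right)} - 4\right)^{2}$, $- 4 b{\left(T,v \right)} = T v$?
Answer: $62843871$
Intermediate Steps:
$b{\left(T,v \right)} = - \frac{T v}{4}$
$x{\left(K \right)} = \left(-4 - \frac{K^{2}}{4}\right)^{2}$ ($x{\left(K \right)} = \left(- \frac{K K}{4} - 4\right)^{2} = \left(- \frac{K^{2}}{4} - 4\right)^{2} = \left(-4 - \frac{K^{2}}{4}\right)^{2}$)
$x{\left(178 \right)} + 38246 = \frac{\left(16 + 178^{2}\right)^{2}}{16} + 38246 = \frac{\left(16 + 31684\right)^{2}}{16} + 38246 = \frac{31700^{2}}{16} + 38246 = \frac{1}{16} \cdot 1004890000 + 38246 = 62805625 + 38246 = 62843871$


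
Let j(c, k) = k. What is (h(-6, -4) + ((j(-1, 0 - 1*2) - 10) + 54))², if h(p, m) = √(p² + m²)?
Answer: 1816 + 168*√13 ≈ 2421.7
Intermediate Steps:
h(p, m) = √(m² + p²)
(h(-6, -4) + ((j(-1, 0 - 1*2) - 10) + 54))² = (√((-4)² + (-6)²) + (((0 - 1*2) - 10) + 54))² = (√(16 + 36) + (((0 - 2) - 10) + 54))² = (√52 + ((-2 - 10) + 54))² = (2*√13 + (-12 + 54))² = (2*√13 + 42)² = (42 + 2*√13)²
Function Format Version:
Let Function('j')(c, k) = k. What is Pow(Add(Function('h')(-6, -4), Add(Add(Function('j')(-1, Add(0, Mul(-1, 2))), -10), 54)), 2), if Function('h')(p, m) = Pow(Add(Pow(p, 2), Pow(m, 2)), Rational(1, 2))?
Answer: Add(1816, Mul(168, Pow(13, Rational(1, 2)))) ≈ 2421.7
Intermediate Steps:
Function('h')(p, m) = Pow(Add(Pow(m, 2), Pow(p, 2)), Rational(1, 2))
Pow(Add(Function('h')(-6, -4), Add(Add(Function('j')(-1, Add(0, Mul(-1, 2))), -10), 54)), 2) = Pow(Add(Pow(Add(Pow(-4, 2), Pow(-6, 2)), Rational(1, 2)), Add(Add(Add(0, Mul(-1, 2)), -10), 54)), 2) = Pow(Add(Pow(Add(16, 36), Rational(1, 2)), Add(Add(Add(0, -2), -10), 54)), 2) = Pow(Add(Pow(52, Rational(1, 2)), Add(Add(-2, -10), 54)), 2) = Pow(Add(Mul(2, Pow(13, Rational(1, 2))), Add(-12, 54)), 2) = Pow(Add(Mul(2, Pow(13, Rational(1, 2))), 42), 2) = Pow(Add(42, Mul(2, Pow(13, Rational(1, 2)))), 2)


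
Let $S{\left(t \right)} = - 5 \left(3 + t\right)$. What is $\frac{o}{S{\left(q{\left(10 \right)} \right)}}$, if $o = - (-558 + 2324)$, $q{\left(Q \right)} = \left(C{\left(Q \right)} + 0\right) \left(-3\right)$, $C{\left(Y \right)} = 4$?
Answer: $- \frac{1766}{45} \approx -39.244$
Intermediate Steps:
$q{\left(Q \right)} = -12$ ($q{\left(Q \right)} = \left(4 + 0\right) \left(-3\right) = 4 \left(-3\right) = -12$)
$S{\left(t \right)} = -15 - 5 t$
$o = -1766$ ($o = \left(-1\right) 1766 = -1766$)
$\frac{o}{S{\left(q{\left(10 \right)} \right)}} = - \frac{1766}{-15 - -60} = - \frac{1766}{-15 + 60} = - \frac{1766}{45}$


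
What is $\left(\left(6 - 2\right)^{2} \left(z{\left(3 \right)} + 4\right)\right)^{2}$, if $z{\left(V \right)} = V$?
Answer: $12544$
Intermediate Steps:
$\left(\left(6 - 2\right)^{2} \left(z{\left(3 \right)} + 4\right)\right)^{2} = \left(\left(6 - 2\right)^{2} \left(3 + 4\right)\right)^{2} = \left(4^{2} \cdot 7\right)^{2} = \left(16 \cdot 7\right)^{2} = 112^{2} = 12544$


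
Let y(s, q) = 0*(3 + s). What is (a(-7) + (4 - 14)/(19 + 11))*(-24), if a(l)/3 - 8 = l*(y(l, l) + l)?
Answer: -4096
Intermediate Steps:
y(s, q) = 0
a(l) = 24 + 3*l**2 (a(l) = 24 + 3*(l*(0 + l)) = 24 + 3*(l*l) = 24 + 3*l**2)
(a(-7) + (4 - 14)/(19 + 11))*(-24) = ((24 + 3*(-7)**2) + (4 - 14)/(19 + 11))*(-24) = ((24 + 3*49) - 10/30)*(-24) = ((24 + 147) - 10*1/30)*(-24) = (171 - 1/3)*(-24) = (512/3)*(-24) = -4096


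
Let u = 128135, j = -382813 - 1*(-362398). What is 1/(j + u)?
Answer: 1/107720 ≈ 9.2833e-6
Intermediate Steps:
j = -20415 (j = -382813 + 362398 = -20415)
1/(j + u) = 1/(-20415 + 128135) = 1/107720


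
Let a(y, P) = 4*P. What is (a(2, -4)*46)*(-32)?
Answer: 23552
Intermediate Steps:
(a(2, -4)*46)*(-32) = ((4*(-4))*46)*(-32) = -16*46*(-32) = -736*(-32) = 23552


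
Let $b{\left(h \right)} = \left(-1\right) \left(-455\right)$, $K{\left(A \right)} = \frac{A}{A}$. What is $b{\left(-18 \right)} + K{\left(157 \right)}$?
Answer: $456$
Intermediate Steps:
$K{\left(A \right)} = 1$
$b{\left(h \right)} = 455$
$b{\left(-18 \right)} + K{\left(157 \right)} = 455 + 1 = 456$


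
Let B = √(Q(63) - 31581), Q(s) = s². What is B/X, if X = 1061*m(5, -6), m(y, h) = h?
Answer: -I*√767/1061 ≈ -0.026103*I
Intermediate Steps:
B = 6*I*√767 (B = √(63² - 31581) = √(3969 - 31581) = √(-27612) = 6*I*√767 ≈ 166.17*I)
X = -6366 (X = 1061*(-6) = -6366)
B/X = (6*I*√767)/(-6366) = (6*I*√767)*(-1/6366) = -I*√767/1061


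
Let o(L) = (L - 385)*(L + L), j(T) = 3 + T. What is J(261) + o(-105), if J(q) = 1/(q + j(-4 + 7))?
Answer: 27474301/267 ≈ 1.0290e+5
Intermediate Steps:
J(q) = 1/(6 + q) (J(q) = 1/(q + (3 + (-4 + 7))) = 1/(q + (3 + 3)) = 1/(q + 6) = 1/(6 + q))
o(L) = 2*L*(-385 + L) (o(L) = (-385 + L)*(2*L) = 2*L*(-385 + L))
J(261) + o(-105) = 1/(6 + 261) + 2*(-105)*(-385 - 105) = 1/267 + 2*(-105)*(-490) = 1/267 + 102900 = 27474301/267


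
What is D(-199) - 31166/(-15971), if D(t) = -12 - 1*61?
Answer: -1134717/15971 ≈ -71.049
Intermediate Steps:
D(t) = -73 (D(t) = -12 - 61 = -73)
D(-199) - 31166/(-15971) = -73 - 31166/(-15971) = -73 - 31166*(-1)/15971 = -73 - 1*(-31166/15971) = -73 + 31166/15971 = -1134717/15971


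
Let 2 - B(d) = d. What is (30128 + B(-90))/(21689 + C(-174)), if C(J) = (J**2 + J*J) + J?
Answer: 30220/82067 ≈ 0.36824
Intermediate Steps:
C(J) = J + 2*J**2 (C(J) = (J**2 + J**2) + J = 2*J**2 + J = J + 2*J**2)
B(d) = 2 - d
(30128 + B(-90))/(21689 + C(-174)) = (30128 + (2 - 1*(-90)))/(21689 - 174*(1 + 2*(-174))) = (30128 + (2 + 90))/(21689 - 174*(1 - 348)) = (30128 + 92)/(21689 - 174*(-347)) = 30220/(21689 + 60378) = 30220/82067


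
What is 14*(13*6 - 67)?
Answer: 154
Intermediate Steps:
14*(13*6 - 67) = 14*(78 - 67) = 14*11 = 154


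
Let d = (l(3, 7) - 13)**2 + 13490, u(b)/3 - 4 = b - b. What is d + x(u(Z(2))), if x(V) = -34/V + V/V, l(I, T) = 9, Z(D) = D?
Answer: 81025/6 ≈ 13504.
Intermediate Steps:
u(b) = 12 (u(b) = 12 + 3*(b - b) = 12 + 3*0 = 12 + 0 = 12)
d = 13506 (d = (9 - 13)**2 + 13490 = (-4)**2 + 13490 = 16 + 13490 = 13506)
x(V) = 1 - 34/V (x(V) = -34/V + 1 = 1 - 34/V)
d + x(u(Z(2))) = 13506 + (-34 + 12)/12 = 13506 + (1/12)*(-22) = 13506 - 11/6 = 81025/6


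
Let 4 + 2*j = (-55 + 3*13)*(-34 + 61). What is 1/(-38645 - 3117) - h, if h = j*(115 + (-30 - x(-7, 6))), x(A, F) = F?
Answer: 719225163/41762 ≈ 17222.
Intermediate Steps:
j = -218 (j = -2 + ((-55 + 3*13)*(-34 + 61))/2 = -2 + ((-55 + 39)*27)/2 = -2 + (-16*27)/2 = -2 + (½)*(-432) = -2 - 216 = -218)
h = -17222 (h = -218*(115 + (-30 - 1*6)) = -218*(115 + (-30 - 6)) = -218*(115 - 36) = -218*79 = -17222)
1/(-38645 - 3117) - h = 1/(-38645 - 3117) - 1*(-17222) = 1/(-41762) + 17222 = -1/41762 + 17222 = 719225163/41762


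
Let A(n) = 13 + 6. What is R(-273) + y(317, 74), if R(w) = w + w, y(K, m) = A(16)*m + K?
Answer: 1177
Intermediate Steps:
A(n) = 19
y(K, m) = K + 19*m (y(K, m) = 19*m + K = K + 19*m)
R(w) = 2*w
R(-273) + y(317, 74) = 2*(-273) + (317 + 19*74) = -546 + (317 + 1406) = -546 + 1723 = 1177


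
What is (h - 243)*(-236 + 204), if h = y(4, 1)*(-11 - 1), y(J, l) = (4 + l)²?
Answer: 17376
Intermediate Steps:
h = -300 (h = (4 + 1)²*(-11 - 1) = 5²*(-12) = 25*(-12) = -300)
(h - 243)*(-236 + 204) = (-300 - 243)*(-236 + 204) = -543*(-32) = 17376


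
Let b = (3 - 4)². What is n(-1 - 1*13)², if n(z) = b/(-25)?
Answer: 1/625 ≈ 0.0016000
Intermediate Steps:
b = 1 (b = (-1)² = 1)
n(z) = -1/25 (n(z) = 1/(-25) = 1*(-1/25) = -1/25)
n(-1 - 1*13)² = (-1/25)² = 1/625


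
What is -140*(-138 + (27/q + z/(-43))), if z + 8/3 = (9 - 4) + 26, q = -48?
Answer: 10057355/516 ≈ 19491.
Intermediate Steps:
z = 85/3 (z = -8/3 + ((9 - 4) + 26) = -8/3 + (5 + 26) = -8/3 + 31 = 85/3 ≈ 28.333)
-140*(-138 + (27/q + z/(-43))) = -140*(-138 + (27/(-48) + (85/3)/(-43))) = -140*(-138 + (27*(-1/48) + (85/3)*(-1/43))) = -140*(-138 + (-9/16 - 85/129)) = -140*(-138 - 2521/2064) = -140*(-287353/2064) = 10057355/516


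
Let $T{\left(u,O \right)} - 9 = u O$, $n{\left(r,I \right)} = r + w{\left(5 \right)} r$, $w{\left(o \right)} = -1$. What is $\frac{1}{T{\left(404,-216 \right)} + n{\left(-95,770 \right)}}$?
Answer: $- \frac{1}{87255} \approx -1.1461 \cdot 10^{-5}$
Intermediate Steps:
$n{\left(r,I \right)} = 0$ ($n{\left(r,I \right)} = r - r = 0$)
$T{\left(u,O \right)} = 9 + O u$ ($T{\left(u,O \right)} = 9 + u O = 9 + O u$)
$\frac{1}{T{\left(404,-216 \right)} + n{\left(-95,770 \right)}} = \frac{1}{\left(9 - 87264\right) + 0} = \frac{1}{-87255 + 0} = \frac{1}{-87255} = - \frac{1}{87255}$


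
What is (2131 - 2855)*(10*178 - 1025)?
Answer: -546620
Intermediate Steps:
(2131 - 2855)*(10*178 - 1025) = -724*(1780 - 1025) = -724*755 = -546620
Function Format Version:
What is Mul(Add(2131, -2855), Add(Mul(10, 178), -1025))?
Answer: -546620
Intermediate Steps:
Mul(Add(2131, -2855), Add(Mul(10, 178), -1025)) = Mul(-724, Add(1780, -1025)) = Mul(-724, 755) = -546620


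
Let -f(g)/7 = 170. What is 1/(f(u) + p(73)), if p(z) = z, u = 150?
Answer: -1/1117 ≈ -0.00089526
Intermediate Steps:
f(g) = -1190 (f(g) = -7*170 = -1190)
1/(f(u) + p(73)) = 1/(-1190 + 73) = 1/(-1117) = -1/1117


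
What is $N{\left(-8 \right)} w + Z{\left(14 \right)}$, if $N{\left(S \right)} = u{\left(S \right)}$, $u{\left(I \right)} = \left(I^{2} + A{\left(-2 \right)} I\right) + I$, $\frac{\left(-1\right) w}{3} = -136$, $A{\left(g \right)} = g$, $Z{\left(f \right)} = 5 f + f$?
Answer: $29460$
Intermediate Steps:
$Z{\left(f \right)} = 6 f$
$w = 408$ ($w = \left(-3\right) \left(-136\right) = 408$)
$u{\left(I \right)} = I^{2} - I$ ($u{\left(I \right)} = \left(I^{2} - 2 I\right) + I = I^{2} - I$)
$N{\left(S \right)} = S \left(-1 + S\right)$
$N{\left(-8 \right)} w + Z{\left(14 \right)} = - 8 \left(-1 - 8\right) 408 + 6 \cdot 14 = \left(-8\right) \left(-9\right) 408 + 84 = 72 \cdot 408 + 84 = 29376 + 84 = 29460$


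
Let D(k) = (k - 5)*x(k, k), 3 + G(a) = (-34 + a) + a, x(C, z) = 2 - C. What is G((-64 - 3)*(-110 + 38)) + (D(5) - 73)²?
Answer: 14940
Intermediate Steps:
G(a) = -37 + 2*a (G(a) = -3 + ((-34 + a) + a) = -3 + (-34 + 2*a) = -37 + 2*a)
D(k) = (-5 + k)*(2 - k) (D(k) = (k - 5)*(2 - k) = (-5 + k)*(2 - k))
G((-64 - 3)*(-110 + 38)) + (D(5) - 73)² = (-37 + 2*((-64 - 3)*(-110 + 38))) + (-(-5 + 5)*(-2 + 5) - 73)² = (-37 + 2*(-67*(-72))) + (-1*0*3 - 73)² = (-37 + 2*4824) + (0 - 73)² = (-37 + 9648) + (-73)² = 9611 + 5329 = 14940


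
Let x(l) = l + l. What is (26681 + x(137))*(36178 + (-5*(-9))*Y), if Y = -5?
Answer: 969113115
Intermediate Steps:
x(l) = 2*l
(26681 + x(137))*(36178 + (-5*(-9))*Y) = (26681 + 2*137)*(36178 - 5*(-9)*(-5)) = (26681 + 274)*(36178 + 45*(-5)) = 26955*(36178 - 225) = 26955*35953 = 969113115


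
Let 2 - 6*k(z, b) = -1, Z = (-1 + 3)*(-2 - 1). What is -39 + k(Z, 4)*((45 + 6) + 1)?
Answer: -13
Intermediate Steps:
Z = -6 (Z = 2*(-3) = -6)
k(z, b) = ½ (k(z, b) = ⅓ - ⅙*(-1) = ⅓ + ⅙ = ½)
-39 + k(Z, 4)*((45 + 6) + 1) = -39 + ((45 + 6) + 1)/2 = -39 + (51 + 1)/2 = -39 + (½)*52 = -39 + 26 = -13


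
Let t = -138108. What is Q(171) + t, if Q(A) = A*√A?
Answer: -138108 + 513*√19 ≈ -1.3587e+5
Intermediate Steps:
Q(A) = A^(3/2)
Q(171) + t = 171^(3/2) - 138108 = 513*√19 - 138108 = -138108 + 513*√19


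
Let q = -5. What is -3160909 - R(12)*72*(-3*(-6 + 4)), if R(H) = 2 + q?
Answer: -3159613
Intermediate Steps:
R(H) = -3 (R(H) = 2 - 5 = -3)
-3160909 - R(12)*72*(-3*(-6 + 4)) = -3160909 - (-3*72)*(-3*(-6 + 4)) = -3160909 - (-216)*(-3*(-2)) = -3160909 - (-216)*6 = -3160909 - 1*(-1296) = -3160909 + 1296 = -3159613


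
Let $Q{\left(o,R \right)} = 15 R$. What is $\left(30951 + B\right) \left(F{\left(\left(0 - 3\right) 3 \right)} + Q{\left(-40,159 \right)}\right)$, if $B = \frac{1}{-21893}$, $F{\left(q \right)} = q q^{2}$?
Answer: $\frac{1122122560752}{21893} \approx 5.1255 \cdot 10^{7}$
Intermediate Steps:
$F{\left(q \right)} = q^{3}$
$B = - \frac{1}{21893} \approx -4.5677 \cdot 10^{-5}$
$\left(30951 + B\right) \left(F{\left(\left(0 - 3\right) 3 \right)} + Q{\left(-40,159 \right)}\right) = \left(30951 - \frac{1}{21893}\right) \left(\left(\left(0 - 3\right) 3\right)^{3} + 15 \cdot 159\right) = \frac{677610242 \left(\left(\left(-3\right) 3\right)^{3} + 2385\right)}{21893} = \frac{677610242 \left(\left(-9\right)^{3} + 2385\right)}{21893} = \frac{677610242 \left(-729 + 2385\right)}{21893} = \frac{677610242}{21893} \cdot 1656 = \frac{1122122560752}{21893}$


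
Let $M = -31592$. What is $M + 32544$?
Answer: $952$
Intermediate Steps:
$M + 32544 = -31592 + 32544 = 952$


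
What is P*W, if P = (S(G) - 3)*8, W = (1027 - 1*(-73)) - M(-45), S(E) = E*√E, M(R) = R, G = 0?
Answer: -27480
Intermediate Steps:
S(E) = E^(3/2)
W = 1145 (W = (1027 - 1*(-73)) - 1*(-45) = (1027 + 73) + 45 = 1100 + 45 = 1145)
P = -24 (P = (0^(3/2) - 3)*8 = (0 - 3)*8 = -3*8 = -24)
P*W = -24*1145 = -27480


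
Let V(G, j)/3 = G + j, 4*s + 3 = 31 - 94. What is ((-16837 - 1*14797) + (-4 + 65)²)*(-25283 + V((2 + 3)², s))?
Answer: 1410025195/2 ≈ 7.0501e+8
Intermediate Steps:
s = -33/2 (s = -¾ + (31 - 94)/4 = -¾ + (¼)*(-63) = -¾ - 63/4 = -33/2 ≈ -16.500)
V(G, j) = 3*G + 3*j (V(G, j) = 3*(G + j) = 3*G + 3*j)
((-16837 - 1*14797) + (-4 + 65)²)*(-25283 + V((2 + 3)², s)) = ((-16837 - 1*14797) + (-4 + 65)²)*(-25283 + (3*(2 + 3)² + 3*(-33/2))) = ((-16837 - 14797) + 61²)*(-25283 + (3*5² - 99/2)) = (-31634 + 3721)*(-25283 + (3*25 - 99/2)) = -27913*(-25283 + (75 - 99/2)) = -27913*(-25283 + 51/2) = -27913*(-50515/2) = 1410025195/2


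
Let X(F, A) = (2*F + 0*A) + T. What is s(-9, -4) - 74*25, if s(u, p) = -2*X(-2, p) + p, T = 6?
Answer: -1858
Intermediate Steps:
X(F, A) = 6 + 2*F (X(F, A) = (2*F + 0*A) + 6 = (2*F + 0) + 6 = 2*F + 6 = 6 + 2*F)
s(u, p) = -4 + p (s(u, p) = -2*(6 + 2*(-2)) + p = -2*(6 - 4) + p = -2*2 + p = -4 + p)
s(-9, -4) - 74*25 = (-4 - 4) - 74*25 = -8 - 1850 = -1858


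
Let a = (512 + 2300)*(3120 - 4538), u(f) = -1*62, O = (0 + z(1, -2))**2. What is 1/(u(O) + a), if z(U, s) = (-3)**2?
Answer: -1/3987478 ≈ -2.5078e-7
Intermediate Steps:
z(U, s) = 9
O = 81 (O = (0 + 9)**2 = 9**2 = 81)
u(f) = -62
a = -3987416 (a = 2812*(-1418) = -3987416)
1/(u(O) + a) = 1/(-62 - 3987416) = 1/(-3987478) = -1/3987478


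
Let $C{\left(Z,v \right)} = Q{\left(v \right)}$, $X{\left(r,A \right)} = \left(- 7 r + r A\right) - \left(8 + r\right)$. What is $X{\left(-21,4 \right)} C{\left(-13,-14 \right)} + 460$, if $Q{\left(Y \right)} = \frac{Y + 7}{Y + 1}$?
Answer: $\frac{6512}{13} \approx 500.92$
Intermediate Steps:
$X{\left(r,A \right)} = -8 - 8 r + A r$ ($X{\left(r,A \right)} = \left(- 7 r + A r\right) - \left(8 + r\right) = -8 - 8 r + A r$)
$Q{\left(Y \right)} = \frac{7 + Y}{1 + Y}$
$C{\left(Z,v \right)} = \frac{7 + v}{1 + v}$
$X{\left(-21,4 \right)} C{\left(-13,-14 \right)} + 460 = \left(-8 - -168 + 4 \left(-21\right)\right) \frac{7 - 14}{1 - 14} + 460 = \left(-8 + 168 - 84\right) \frac{1}{-13} \left(-7\right) + 460 = 76 \left(\left(- \frac{1}{13}\right) \left(-7\right)\right) + 460 = 76 \cdot \frac{7}{13} + 460 = \frac{532}{13} + 460 = \frac{6512}{13}$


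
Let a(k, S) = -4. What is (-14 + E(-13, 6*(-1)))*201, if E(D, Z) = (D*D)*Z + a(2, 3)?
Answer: -207432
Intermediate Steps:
E(D, Z) = -4 + Z*D² (E(D, Z) = (D*D)*Z - 4 = D²*Z - 4 = Z*D² - 4 = -4 + Z*D²)
(-14 + E(-13, 6*(-1)))*201 = (-14 + (-4 + (6*(-1))*(-13)²))*201 = (-14 + (-4 - 6*169))*201 = (-14 + (-4 - 1014))*201 = (-14 - 1018)*201 = -1032*201 = -207432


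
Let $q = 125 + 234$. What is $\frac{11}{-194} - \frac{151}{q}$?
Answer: $- \frac{33243}{69646} \approx -0.47731$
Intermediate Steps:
$q = 359$
$\frac{11}{-194} - \frac{151}{q} = \frac{11}{-194} - \frac{151}{359} = 11 \left(- \frac{1}{194}\right) - \frac{151}{359} = - \frac{11}{194} - \frac{151}{359} = - \frac{33243}{69646}$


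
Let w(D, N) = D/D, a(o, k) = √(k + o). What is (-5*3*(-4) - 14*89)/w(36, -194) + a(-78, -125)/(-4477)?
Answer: -1186 - I*√203/4477 ≈ -1186.0 - 0.0031824*I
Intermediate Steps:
w(D, N) = 1
(-5*3*(-4) - 14*89)/w(36, -194) + a(-78, -125)/(-4477) = (-5*3*(-4) - 14*89)/1 + √(-125 - 78)/(-4477) = (-15*(-4) - 1246)*1 + √(-203)*(-1/4477) = (60 - 1246)*1 + (I*√203)*(-1/4477) = -1186*1 - I*√203/4477 = -1186 - I*√203/4477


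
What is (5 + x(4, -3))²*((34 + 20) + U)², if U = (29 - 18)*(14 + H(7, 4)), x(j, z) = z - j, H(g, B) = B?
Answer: 254016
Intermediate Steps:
U = 198 (U = (29 - 18)*(14 + 4) = 11*18 = 198)
(5 + x(4, -3))²*((34 + 20) + U)² = (5 + (-3 - 1*4))²*((34 + 20) + 198)² = (5 + (-3 - 4))²*(54 + 198)² = (5 - 7)²*252² = (-2)²*63504 = 4*63504 = 254016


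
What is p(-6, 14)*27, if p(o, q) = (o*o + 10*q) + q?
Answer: 5130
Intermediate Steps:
p(o, q) = o**2 + 11*q (p(o, q) = (o**2 + 10*q) + q = o**2 + 11*q)
p(-6, 14)*27 = ((-6)**2 + 11*14)*27 = (36 + 154)*27 = 190*27 = 5130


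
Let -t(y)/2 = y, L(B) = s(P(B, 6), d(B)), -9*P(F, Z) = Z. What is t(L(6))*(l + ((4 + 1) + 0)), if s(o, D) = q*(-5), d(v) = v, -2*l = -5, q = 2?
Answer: 150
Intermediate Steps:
P(F, Z) = -Z/9
l = 5/2 (l = -½*(-5) = 5/2 ≈ 2.5000)
s(o, D) = -10 (s(o, D) = 2*(-5) = -10)
L(B) = -10
t(y) = -2*y
t(L(6))*(l + ((4 + 1) + 0)) = (-2*(-10))*(5/2 + ((4 + 1) + 0)) = 20*(5/2 + (5 + 0)) = 20*(5/2 + 5) = 20*(15/2) = 150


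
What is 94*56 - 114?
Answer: 5150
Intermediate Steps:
94*56 - 114 = 5264 - 114 = 5150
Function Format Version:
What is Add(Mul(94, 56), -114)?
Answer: 5150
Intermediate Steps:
Add(Mul(94, 56), -114) = Add(5264, -114) = 5150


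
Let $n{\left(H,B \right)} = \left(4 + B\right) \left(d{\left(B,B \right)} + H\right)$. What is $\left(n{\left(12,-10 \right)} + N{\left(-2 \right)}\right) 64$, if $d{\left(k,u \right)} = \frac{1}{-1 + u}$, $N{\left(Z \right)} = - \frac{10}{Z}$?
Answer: $- \frac{46784}{11} \approx -4253.1$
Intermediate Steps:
$n{\left(H,B \right)} = \left(4 + B\right) \left(H + \frac{1}{-1 + B}\right)$ ($n{\left(H,B \right)} = \left(4 + B\right) \left(\frac{1}{-1 + B} + H\right) = \left(4 + B\right) \left(H + \frac{1}{-1 + B}\right)$)
$\left(n{\left(12,-10 \right)} + N{\left(-2 \right)}\right) 64 = \left(\frac{4 - 10 + 12 \left(-1 - 10\right) \left(4 - 10\right)}{-1 - 10} - \frac{10}{-2}\right) 64 = \left(\frac{4 - 10 + 12 \left(-11\right) \left(-6\right)}{-11} - -5\right) 64 = \left(- \frac{4 - 10 + 792}{11} + 5\right) 64 = \left(\left(- \frac{1}{11}\right) 786 + 5\right) 64 = \left(- \frac{786}{11} + 5\right) 64 = \left(- \frac{731}{11}\right) 64 = - \frac{46784}{11}$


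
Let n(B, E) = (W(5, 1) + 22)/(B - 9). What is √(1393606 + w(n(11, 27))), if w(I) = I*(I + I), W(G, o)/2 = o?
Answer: √1393894 ≈ 1180.6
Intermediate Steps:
W(G, o) = 2*o
n(B, E) = 24/(-9 + B) (n(B, E) = (2*1 + 22)/(B - 9) = (2 + 22)/(-9 + B) = 24/(-9 + B))
w(I) = 2*I² (w(I) = I*(2*I) = 2*I²)
√(1393606 + w(n(11, 27))) = √(1393606 + 2*(24/(-9 + 11))²) = √(1393606 + 2*(24/2)²) = √(1393606 + 2*(24*(½))²) = √(1393606 + 2*12²) = √(1393606 + 2*144) = √(1393606 + 288) = √1393894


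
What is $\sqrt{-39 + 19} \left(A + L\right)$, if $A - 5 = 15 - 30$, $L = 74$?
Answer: $128 i \sqrt{5} \approx 286.22 i$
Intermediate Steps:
$A = -10$ ($A = 5 + \left(15 - 30\right) = 5 - 15 = -10$)
$\sqrt{-39 + 19} \left(A + L\right) = \sqrt{-39 + 19} \left(-10 + 74\right) = \sqrt{-20} \cdot 64 = 2 i \sqrt{5} \cdot 64 = 128 i \sqrt{5}$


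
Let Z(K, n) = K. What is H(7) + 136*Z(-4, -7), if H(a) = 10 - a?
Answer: -541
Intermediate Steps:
H(7) + 136*Z(-4, -7) = (10 - 1*7) + 136*(-4) = (10 - 7) - 544 = 3 - 544 = -541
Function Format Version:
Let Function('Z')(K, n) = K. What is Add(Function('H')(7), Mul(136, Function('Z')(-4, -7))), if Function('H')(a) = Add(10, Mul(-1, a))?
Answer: -541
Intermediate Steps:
Add(Function('H')(7), Mul(136, Function('Z')(-4, -7))) = Add(Add(10, Mul(-1, 7)), Mul(136, -4)) = Add(Add(10, -7), -544) = Add(3, -544) = -541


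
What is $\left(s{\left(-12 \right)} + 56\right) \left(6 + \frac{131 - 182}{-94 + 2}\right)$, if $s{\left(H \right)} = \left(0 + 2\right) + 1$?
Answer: $\frac{35577}{92} \approx 386.71$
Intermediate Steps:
$s{\left(H \right)} = 3$ ($s{\left(H \right)} = 2 + 1 = 3$)
$\left(s{\left(-12 \right)} + 56\right) \left(6 + \frac{131 - 182}{-94 + 2}\right) = \left(3 + 56\right) \left(6 + \frac{131 - 182}{-94 + 2}\right) = 59 \left(6 - \frac{51}{-92}\right) = 59 \left(6 - - \frac{51}{92}\right) = 59 \left(6 + \frac{51}{92}\right) = 59 \cdot \frac{603}{92} = \frac{35577}{92}$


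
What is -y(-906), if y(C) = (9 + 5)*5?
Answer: -70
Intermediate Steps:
y(C) = 70 (y(C) = 14*5 = 70)
-y(-906) = -1*70 = -70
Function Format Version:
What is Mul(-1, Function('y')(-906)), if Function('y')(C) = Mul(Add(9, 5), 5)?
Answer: -70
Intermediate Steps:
Function('y')(C) = 70 (Function('y')(C) = Mul(14, 5) = 70)
Mul(-1, Function('y')(-906)) = Mul(-1, 70) = -70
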